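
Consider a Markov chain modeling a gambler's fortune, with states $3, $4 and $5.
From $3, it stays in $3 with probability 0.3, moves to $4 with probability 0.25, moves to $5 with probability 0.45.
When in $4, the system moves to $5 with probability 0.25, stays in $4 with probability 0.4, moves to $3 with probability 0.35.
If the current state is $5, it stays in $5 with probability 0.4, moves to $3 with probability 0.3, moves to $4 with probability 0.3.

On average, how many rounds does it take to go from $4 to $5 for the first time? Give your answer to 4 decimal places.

3.1579

Let t(s) be the expected number of rounds to first reach $5 from state s, with t($5) = 0. Conditioning on the first round:
t($3) = 1 + 0.3·t($3) + 0.25·t($4)
t($4) = 1 + 0.35·t($3) + 0.4·t($4)
Solving: t($3) = 2.5564, t($4) = 3.1579.
Expected rounds from $4 to $5: 3.1579.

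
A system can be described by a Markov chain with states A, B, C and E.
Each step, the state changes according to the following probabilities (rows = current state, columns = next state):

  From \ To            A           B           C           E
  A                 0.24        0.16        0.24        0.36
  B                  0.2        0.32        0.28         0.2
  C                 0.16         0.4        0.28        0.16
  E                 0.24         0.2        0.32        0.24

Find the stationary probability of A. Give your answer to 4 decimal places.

0.2063

Let the stationary distribution be π with π = πP and π_1 + π_2 + π_3 + π_4 = 1.
π_1 = 0.24·π_1 + 0.2·π_2 + 0.16·π_3 + 0.24·π_4
π_2 = 0.16·π_1 + 0.32·π_2 + 0.4·π_3 + 0.2·π_4
π_3 = 0.24·π_1 + 0.28·π_2 + 0.28·π_3 + 0.32·π_4
Solving with the normalization constraint gives π = (0.2063, 0.2818, 0.2810, 0.2310).
So the stationary probability of A is 0.2063.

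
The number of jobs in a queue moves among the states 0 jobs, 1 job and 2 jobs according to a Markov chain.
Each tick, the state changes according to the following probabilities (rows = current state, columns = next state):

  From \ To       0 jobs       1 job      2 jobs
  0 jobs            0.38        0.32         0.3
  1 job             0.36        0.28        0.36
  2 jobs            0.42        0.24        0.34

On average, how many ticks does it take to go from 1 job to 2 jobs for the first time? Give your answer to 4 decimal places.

Let t(s) be the expected number of ticks to first reach 2 jobs from state s, with t(2 jobs) = 0. Conditioning on the first tick:
t(0 jobs) = 1 + 0.38·t(0 jobs) + 0.32·t(1 job)
t(1 job) = 1 + 0.36·t(0 jobs) + 0.28·t(1 job)
Solving: t(0 jobs) = 3.1401, t(1 job) = 2.9589.
Expected ticks from 1 job to 2 jobs: 2.9589.

2.9589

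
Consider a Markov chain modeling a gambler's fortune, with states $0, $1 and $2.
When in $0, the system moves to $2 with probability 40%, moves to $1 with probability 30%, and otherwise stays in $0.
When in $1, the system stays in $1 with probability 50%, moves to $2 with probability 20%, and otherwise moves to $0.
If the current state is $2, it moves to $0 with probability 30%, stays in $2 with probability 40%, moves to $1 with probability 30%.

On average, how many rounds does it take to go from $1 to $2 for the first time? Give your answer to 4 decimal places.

3.8462

Let t(s) be the expected number of rounds to first reach $2 from state s, with t($2) = 0. Conditioning on the first round:
t($0) = 1 + 0.3·t($0) + 0.3·t($1)
t($1) = 1 + 0.3·t($0) + 0.5·t($1)
Solving: t($0) = 3.0769, t($1) = 3.8462.
Expected rounds from $1 to $2: 3.8462.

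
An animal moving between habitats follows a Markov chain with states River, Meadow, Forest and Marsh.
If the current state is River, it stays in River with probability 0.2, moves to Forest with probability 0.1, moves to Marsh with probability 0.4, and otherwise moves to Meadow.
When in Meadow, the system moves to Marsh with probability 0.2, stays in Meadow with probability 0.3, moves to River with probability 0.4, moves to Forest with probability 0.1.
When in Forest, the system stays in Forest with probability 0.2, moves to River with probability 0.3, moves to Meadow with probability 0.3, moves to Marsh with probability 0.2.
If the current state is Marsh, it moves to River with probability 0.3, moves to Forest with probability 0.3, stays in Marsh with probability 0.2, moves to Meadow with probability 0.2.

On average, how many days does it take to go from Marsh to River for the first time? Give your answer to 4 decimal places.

3.0793

Let t(s) be the expected number of days to first reach River from state s, with t(River) = 0. Conditioning on the first day:
t(Meadow) = 1 + 0.3·t(Meadow) + 0.1·t(Forest) + 0.2·t(Marsh)
t(Forest) = 1 + 0.3·t(Meadow) + 0.2·t(Forest) + 0.2·t(Marsh)
t(Marsh) = 1 + 0.2·t(Meadow) + 0.3·t(Forest) + 0.2·t(Marsh)
Solving: t(Meadow) = 2.7439, t(Forest) = 3.0488, t(Marsh) = 3.0793.
Expected days from Marsh to River: 3.0793.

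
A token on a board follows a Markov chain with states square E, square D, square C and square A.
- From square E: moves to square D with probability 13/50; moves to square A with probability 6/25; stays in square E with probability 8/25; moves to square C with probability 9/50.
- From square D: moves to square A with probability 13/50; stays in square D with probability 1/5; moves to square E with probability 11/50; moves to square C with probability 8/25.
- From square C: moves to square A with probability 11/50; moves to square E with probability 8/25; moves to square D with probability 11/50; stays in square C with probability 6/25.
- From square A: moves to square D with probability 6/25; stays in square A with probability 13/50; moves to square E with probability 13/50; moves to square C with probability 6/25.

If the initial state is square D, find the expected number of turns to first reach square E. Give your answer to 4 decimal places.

Let t(s) be the expected number of turns to first reach square E from state s, with t(square E) = 0. Conditioning on the first turn:
t(square D) = 1 + 0.2·t(square D) + 0.32·t(square C) + 0.26·t(square A)
t(square C) = 1 + 0.22·t(square D) + 0.24·t(square C) + 0.22·t(square A)
t(square A) = 1 + 0.24·t(square D) + 0.24·t(square C) + 0.26·t(square A)
Solving: t(square D) = 3.8799, t(square C) = 3.5253, t(square A) = 3.7530.
Expected turns from square D to square E: 3.8799.

3.8799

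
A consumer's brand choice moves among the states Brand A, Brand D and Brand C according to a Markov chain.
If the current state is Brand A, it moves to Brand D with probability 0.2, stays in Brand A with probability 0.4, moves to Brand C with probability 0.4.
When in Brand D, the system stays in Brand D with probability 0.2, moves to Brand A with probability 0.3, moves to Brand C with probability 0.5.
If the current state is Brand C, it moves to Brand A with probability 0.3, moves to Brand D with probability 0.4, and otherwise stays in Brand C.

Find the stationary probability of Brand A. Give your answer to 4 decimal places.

Let the stationary distribution be π with π = πP and π_1 + π_2 + π_3 = 1.
π_1 = 0.4·π_1 + 0.3·π_2 + 0.3·π_3
π_2 = 0.2·π_1 + 0.2·π_2 + 0.4·π_3
Solving with the normalization constraint gives π = (0.3333, 0.2778, 0.3889).
So the stationary probability of Brand A is 0.3333.

0.3333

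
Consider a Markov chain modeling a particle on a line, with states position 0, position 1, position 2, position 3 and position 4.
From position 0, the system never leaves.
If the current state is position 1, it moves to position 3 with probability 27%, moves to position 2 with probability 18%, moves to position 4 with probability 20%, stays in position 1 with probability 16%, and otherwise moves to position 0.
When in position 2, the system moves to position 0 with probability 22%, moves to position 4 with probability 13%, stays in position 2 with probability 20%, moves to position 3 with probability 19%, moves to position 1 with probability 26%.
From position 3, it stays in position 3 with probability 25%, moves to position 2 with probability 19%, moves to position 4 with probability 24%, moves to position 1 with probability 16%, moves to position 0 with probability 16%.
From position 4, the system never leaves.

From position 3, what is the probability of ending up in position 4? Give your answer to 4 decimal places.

0.5452

Let h(s) be the probability of absorption at position 4 starting from transient state s. Then h(position 4) = 1 and h(position 0) = 0. By first-step analysis:
h(position 1) = 0.19·0 + 0.16·h(position 1) + 0.18·h(position 2) + 0.27·h(position 3) + 0.2·1
h(position 2) = 0.22·0 + 0.26·h(position 1) + 0.2·h(position 2) + 0.19·h(position 3) + 0.13·1
h(position 3) = 0.16·0 + 0.16·h(position 1) + 0.19·h(position 2) + 0.25·h(position 3) + 0.24·1
Solving: h(position 1) = 0.5115, h(position 2) = 0.4582, h(position 3) = 0.5452.
Starting from position 3, the probability is 0.5452.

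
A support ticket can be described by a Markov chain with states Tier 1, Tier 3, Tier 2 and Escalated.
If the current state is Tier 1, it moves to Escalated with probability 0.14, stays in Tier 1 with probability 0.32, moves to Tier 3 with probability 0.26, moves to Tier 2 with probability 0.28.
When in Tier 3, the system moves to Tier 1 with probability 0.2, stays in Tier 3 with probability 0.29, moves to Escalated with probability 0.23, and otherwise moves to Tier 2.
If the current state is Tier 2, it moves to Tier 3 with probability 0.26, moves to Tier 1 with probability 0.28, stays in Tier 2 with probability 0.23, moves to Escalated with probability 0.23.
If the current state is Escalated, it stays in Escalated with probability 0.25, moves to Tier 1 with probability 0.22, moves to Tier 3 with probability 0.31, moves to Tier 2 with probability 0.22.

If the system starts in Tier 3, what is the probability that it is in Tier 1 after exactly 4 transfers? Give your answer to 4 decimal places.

Propagate the distribution vector 4 transfers from Tier 3.
After 0 transfers: (0.0000, 1.0000, 0.0000, 0.0000)
After 1 transfer: (0.2000, 0.2900, 0.2800, 0.2300)
After 2 transfers: (0.2510, 0.2802, 0.2522, 0.2166)
After 3 transfers: (0.2546, 0.2792, 0.2544, 0.2117)
After 4 transfers: (0.2551, 0.2790, 0.2546, 0.2113)
P(in Tier 1 after 4 transfers) = 0.2551

0.2551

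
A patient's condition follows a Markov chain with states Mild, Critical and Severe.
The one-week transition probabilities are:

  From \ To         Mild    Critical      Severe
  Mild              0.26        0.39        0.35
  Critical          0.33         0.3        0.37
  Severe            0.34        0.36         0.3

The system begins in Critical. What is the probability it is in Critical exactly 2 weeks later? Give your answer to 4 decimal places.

0.3519

Sum over the intermediate state after 1 week:
P = P(Critical→Mild)·P(Mild→Critical) + P(Critical→Critical)·P(Critical→Critical) + P(Critical→Severe)·P(Severe→Critical)
  = 0.33×0.39 + 0.3×0.3 + 0.37×0.36
  = 0.1287 + 0.0900 + 0.1332 = 0.3519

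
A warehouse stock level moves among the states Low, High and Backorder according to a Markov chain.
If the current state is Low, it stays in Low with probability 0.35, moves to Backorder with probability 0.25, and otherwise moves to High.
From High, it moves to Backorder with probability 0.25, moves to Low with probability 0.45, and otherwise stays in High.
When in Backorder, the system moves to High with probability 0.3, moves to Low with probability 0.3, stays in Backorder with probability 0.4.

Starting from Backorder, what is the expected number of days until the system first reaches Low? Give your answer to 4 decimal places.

Let t(s) be the expected number of days to first reach Low from state s, with t(Low) = 0. Conditioning on the first day:
t(High) = 1 + 0.3·t(High) + 0.25·t(Backorder)
t(Backorder) = 1 + 0.3·t(High) + 0.4·t(Backorder)
Solving: t(High) = 2.4638, t(Backorder) = 2.8986.
Expected days from Backorder to Low: 2.8986.

2.8986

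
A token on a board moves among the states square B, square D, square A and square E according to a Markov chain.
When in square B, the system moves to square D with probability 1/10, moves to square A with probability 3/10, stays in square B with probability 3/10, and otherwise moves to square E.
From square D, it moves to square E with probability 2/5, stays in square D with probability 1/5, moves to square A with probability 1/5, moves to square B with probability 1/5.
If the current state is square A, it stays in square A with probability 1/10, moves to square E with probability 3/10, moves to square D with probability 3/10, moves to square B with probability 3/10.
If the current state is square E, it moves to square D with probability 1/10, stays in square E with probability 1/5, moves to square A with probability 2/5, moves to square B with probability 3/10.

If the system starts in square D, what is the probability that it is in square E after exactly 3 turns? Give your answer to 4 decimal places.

0.2880

Propagate the distribution vector 3 turns from square D.
After 0 turns: (0.0000, 1.0000, 0.0000, 0.0000)
After 1 turn: (0.2000, 0.2000, 0.2000, 0.4000)
After 2 turns: (0.2800, 0.1600, 0.2800, 0.2800)
After 3 turns: (0.2840, 0.1720, 0.2560, 0.2880)
P(in square E after 3 turns) = 0.2880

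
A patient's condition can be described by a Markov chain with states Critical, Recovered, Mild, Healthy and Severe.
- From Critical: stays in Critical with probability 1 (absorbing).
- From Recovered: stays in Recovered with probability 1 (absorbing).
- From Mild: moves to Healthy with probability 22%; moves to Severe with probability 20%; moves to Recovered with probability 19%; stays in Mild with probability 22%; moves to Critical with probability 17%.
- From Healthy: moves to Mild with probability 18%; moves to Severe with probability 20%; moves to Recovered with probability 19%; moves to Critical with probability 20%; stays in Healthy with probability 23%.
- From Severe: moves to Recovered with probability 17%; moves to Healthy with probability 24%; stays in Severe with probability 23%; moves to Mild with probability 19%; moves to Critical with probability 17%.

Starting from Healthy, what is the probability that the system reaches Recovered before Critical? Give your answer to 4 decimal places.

0.4970

Let h(s) be the probability of absorption at Recovered starting from transient state s. Then h(Recovered) = 1 and h(Critical) = 0. By first-step analysis:
h(Mild) = 0.17·0 + 0.19·1 + 0.22·h(Mild) + 0.22·h(Healthy) + 0.2·h(Severe)
h(Healthy) = 0.2·0 + 0.19·1 + 0.18·h(Mild) + 0.23·h(Healthy) + 0.2·h(Severe)
h(Severe) = 0.17·0 + 0.17·1 + 0.19·h(Mild) + 0.24·h(Healthy) + 0.23·h(Severe)
Solving: h(Mild) = 0.5125, h(Healthy) = 0.4970, h(Severe) = 0.5022.
Starting from Healthy, the probability is 0.4970.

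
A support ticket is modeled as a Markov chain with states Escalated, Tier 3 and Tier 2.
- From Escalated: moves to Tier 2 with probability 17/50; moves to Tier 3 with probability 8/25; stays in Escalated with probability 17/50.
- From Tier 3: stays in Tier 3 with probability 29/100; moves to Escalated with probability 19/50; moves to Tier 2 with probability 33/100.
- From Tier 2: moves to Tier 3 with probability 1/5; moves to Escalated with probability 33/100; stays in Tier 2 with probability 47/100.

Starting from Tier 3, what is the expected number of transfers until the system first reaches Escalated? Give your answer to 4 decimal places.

Let t(s) be the expected number of transfers to first reach Escalated from state s, with t(Escalated) = 0. Conditioning on the first transfer:
t(Tier 3) = 1 + 0.29·t(Tier 3) + 0.33·t(Tier 2)
t(Tier 2) = 1 + 0.2·t(Tier 3) + 0.47·t(Tier 2)
Solving: t(Tier 3) = 2.7715, t(Tier 2) = 2.9326.
Expected transfers from Tier 3 to Escalated: 2.7715.

2.7715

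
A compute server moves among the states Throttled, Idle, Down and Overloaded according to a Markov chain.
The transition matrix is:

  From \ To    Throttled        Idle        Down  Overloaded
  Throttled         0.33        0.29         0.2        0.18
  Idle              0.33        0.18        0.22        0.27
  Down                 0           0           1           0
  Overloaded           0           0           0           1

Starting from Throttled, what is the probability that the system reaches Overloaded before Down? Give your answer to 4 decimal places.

Let h(s) be the probability of absorption at Overloaded starting from transient state s. Then h(Overloaded) = 1 and h(Down) = 0. By first-step analysis:
h(Throttled) = 0.33·h(Throttled) + 0.29·h(Idle) + 0.2·0 + 0.18·1
h(Idle) = 0.33·h(Throttled) + 0.18·h(Idle) + 0.22·0 + 0.27·1
Solving: h(Throttled) = 0.4979, h(Idle) = 0.5296.
Starting from Throttled, the probability is 0.4979.

0.4979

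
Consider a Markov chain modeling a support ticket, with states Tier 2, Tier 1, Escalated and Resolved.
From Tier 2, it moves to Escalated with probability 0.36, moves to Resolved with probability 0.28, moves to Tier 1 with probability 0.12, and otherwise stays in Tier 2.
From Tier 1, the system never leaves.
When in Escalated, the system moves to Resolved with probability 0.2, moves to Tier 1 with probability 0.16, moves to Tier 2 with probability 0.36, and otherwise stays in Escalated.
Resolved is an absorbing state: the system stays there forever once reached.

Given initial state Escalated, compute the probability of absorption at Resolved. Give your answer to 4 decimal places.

Let h(s) be the probability of absorption at Resolved starting from transient state s. Then h(Resolved) = 1 and h(Tier 1) = 0. By first-step analysis:
h(Tier 2) = 0.24·h(Tier 2) + 0.12·0 + 0.36·h(Escalated) + 0.28·1
h(Escalated) = 0.36·h(Tier 2) + 0.16·0 + 0.28·h(Escalated) + 0.2·1
Solving: h(Tier 2) = 0.6552, h(Escalated) = 0.6054.
Starting from Escalated, the probability is 0.6054.

0.6054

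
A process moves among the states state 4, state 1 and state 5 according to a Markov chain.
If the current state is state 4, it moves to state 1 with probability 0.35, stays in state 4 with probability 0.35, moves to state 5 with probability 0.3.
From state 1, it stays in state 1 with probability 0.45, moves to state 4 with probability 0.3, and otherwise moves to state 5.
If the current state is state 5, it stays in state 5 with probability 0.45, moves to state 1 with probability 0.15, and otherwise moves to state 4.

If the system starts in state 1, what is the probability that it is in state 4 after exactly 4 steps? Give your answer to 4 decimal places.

0.3504

Propagate the distribution vector 4 steps from state 1.
After 0 steps: (0.0000, 1.0000, 0.0000)
After 1 step: (0.3000, 0.4500, 0.2500)
After 2 steps: (0.3400, 0.3450, 0.3150)
After 3 steps: (0.3485, 0.3215, 0.3300)
After 4 steps: (0.3504, 0.3162, 0.3334)
P(in state 4 after 4 steps) = 0.3504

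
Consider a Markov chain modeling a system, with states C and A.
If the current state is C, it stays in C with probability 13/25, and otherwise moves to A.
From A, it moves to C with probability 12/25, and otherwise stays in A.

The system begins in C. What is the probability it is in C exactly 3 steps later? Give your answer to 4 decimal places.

Propagate the distribution vector 3 steps from C.
After 0 steps: (1.0000, 0.0000)
After 1 step: (0.5200, 0.4800)
After 2 steps: (0.5008, 0.4992)
After 3 steps: (0.5000, 0.5000)
P(in C after 3 steps) = 0.5000

0.5000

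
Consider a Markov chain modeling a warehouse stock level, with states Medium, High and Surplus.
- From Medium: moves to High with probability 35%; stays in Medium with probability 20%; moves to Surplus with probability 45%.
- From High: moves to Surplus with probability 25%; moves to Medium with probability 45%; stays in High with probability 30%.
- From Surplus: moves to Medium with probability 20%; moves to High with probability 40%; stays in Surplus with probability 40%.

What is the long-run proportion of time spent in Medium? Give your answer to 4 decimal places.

0.2876

Let the stationary distribution be π with π = πP and π_1 + π_2 + π_3 = 1.
π_1 = 0.2·π_1 + 0.45·π_2 + 0.2·π_3
π_2 = 0.35·π_1 + 0.3·π_2 + 0.4·π_3
Solving with the normalization constraint gives π = (0.2876, 0.3506, 0.3618).
So the stationary probability of Medium is 0.2876.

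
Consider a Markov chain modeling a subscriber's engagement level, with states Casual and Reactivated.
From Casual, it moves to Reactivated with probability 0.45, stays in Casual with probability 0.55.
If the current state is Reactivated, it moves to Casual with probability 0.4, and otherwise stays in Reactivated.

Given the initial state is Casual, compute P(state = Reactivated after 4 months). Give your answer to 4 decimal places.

0.5291

Propagate the distribution vector 4 months from Casual.
After 0 months: (1.0000, 0.0000)
After 1 month: (0.5500, 0.4500)
After 2 months: (0.4825, 0.5175)
After 3 months: (0.4724, 0.5276)
After 4 months: (0.4709, 0.5291)
P(in Reactivated after 4 months) = 0.5291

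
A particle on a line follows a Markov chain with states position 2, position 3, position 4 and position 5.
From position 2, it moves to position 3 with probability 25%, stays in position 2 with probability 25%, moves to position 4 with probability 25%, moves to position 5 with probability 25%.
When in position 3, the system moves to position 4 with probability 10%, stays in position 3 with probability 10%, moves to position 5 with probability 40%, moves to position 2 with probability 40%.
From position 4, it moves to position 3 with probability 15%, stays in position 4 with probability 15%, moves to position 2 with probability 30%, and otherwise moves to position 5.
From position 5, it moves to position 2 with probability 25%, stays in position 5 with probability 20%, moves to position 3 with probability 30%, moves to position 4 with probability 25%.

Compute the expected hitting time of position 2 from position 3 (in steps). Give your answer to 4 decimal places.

2.9921

Let t(s) be the expected number of steps to first reach position 2 from state s, with t(position 2) = 0. Conditioning on the first step:
t(position 3) = 1 + 0.1·t(position 3) + 0.1·t(position 4) + 0.4·t(position 5)
t(position 4) = 1 + 0.15·t(position 3) + 0.15·t(position 4) + 0.4·t(position 5)
t(position 5) = 1 + 0.3·t(position 3) + 0.25·t(position 4) + 0.2·t(position 5)
Solving: t(position 3) = 2.9921, t(position 4) = 3.3071, t(position 5) = 3.4055.
Expected steps from position 3 to position 2: 2.9921.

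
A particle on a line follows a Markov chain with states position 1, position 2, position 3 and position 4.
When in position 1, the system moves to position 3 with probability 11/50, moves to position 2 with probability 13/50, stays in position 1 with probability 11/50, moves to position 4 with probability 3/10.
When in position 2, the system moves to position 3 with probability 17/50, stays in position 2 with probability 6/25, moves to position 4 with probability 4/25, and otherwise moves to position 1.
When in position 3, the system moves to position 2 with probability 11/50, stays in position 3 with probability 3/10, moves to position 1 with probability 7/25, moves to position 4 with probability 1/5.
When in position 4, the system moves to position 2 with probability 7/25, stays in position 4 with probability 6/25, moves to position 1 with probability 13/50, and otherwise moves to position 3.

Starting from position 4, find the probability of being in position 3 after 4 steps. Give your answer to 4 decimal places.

0.2716

Propagate the distribution vector 4 steps from position 4.
After 0 steps: (0.0000, 0.0000, 0.0000, 1.0000)
After 1 step: (0.2600, 0.2800, 0.2200, 0.2400)
After 2 steps: (0.2540, 0.2504, 0.2712, 0.2244)
After 3 steps: (0.2553, 0.2486, 0.2717, 0.2244)
After 4 steps: (0.2552, 0.2486, 0.2716, 0.2246)
P(in position 3 after 4 steps) = 0.2716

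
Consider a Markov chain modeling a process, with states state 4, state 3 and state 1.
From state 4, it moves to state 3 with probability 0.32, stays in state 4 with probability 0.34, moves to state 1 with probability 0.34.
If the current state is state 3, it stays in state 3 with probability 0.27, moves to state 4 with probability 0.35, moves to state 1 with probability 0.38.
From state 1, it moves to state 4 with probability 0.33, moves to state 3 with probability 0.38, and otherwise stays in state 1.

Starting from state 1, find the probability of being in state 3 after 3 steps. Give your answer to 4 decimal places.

Propagate the distribution vector 3 steps from state 1.
After 0 steps: (0.0000, 0.0000, 1.0000)
After 1 step: (0.3300, 0.3800, 0.2900)
After 2 steps: (0.3409, 0.3184, 0.3407)
After 3 steps: (0.3398, 0.3245, 0.3357)
P(in state 3 after 3 steps) = 0.3245

0.3245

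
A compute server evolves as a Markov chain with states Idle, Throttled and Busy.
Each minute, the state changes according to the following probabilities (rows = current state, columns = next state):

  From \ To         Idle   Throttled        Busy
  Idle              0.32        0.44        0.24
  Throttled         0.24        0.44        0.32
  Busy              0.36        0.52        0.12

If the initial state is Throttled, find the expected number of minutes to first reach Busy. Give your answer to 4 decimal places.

Let t(s) be the expected number of minutes to first reach Busy from state s, with t(Busy) = 0. Conditioning on the first minute:
t(Idle) = 1 + 0.32·t(Idle) + 0.44·t(Throttled)
t(Throttled) = 1 + 0.24·t(Idle) + 0.44·t(Throttled)
Solving: t(Idle) = 3.6337, t(Throttled) = 3.3430.
Expected minutes from Throttled to Busy: 3.3430.

3.3430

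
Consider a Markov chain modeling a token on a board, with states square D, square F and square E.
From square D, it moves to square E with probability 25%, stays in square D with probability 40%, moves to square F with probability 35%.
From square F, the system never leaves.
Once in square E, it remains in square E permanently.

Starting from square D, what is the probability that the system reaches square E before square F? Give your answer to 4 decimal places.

Let h(s) be the probability of absorption at square E starting from transient state s. Then h(square E) = 1 and h(square F) = 0. By first-step analysis:
h(square D) = 0.4·h(square D) + 0.35·0 + 0.25·1
Solving: h(square D) = 0.4167.
Starting from square D, the probability is 0.4167.

0.4167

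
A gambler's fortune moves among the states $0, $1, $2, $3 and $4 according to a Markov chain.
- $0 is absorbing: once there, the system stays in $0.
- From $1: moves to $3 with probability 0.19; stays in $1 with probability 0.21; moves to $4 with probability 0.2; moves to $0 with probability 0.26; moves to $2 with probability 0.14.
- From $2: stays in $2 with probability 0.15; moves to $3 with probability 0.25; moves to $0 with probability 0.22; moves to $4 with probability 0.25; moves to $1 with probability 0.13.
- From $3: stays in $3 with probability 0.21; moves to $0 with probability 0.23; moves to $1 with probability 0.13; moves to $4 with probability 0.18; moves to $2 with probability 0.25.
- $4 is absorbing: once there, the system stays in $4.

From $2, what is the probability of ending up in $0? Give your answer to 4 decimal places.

0.5014

Let h(s) be the probability of absorption at $0 starting from transient state s. Then h($0) = 1 and h($4) = 0. By first-step analysis:
h($1) = 0.26·1 + 0.21·h($1) + 0.14·h($2) + 0.19·h($3) + 0.2·0
h($2) = 0.22·1 + 0.13·h($1) + 0.15·h($2) + 0.25·h($3) + 0.25·0
h($3) = 0.23·1 + 0.13·h($1) + 0.25·h($2) + 0.21·h($3) + 0.18·0
Solving: h($1) = 0.5478, h($2) = 0.5014, h($3) = 0.5400.
Starting from $2, the probability is 0.5014.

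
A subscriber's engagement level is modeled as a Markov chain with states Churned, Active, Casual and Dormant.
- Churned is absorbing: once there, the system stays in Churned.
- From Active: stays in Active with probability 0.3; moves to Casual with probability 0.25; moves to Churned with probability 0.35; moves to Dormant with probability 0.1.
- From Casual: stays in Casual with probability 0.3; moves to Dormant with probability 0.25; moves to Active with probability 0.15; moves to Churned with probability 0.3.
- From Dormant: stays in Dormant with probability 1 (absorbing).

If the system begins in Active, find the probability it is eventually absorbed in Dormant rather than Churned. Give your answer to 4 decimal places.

0.2928

Let h(s) be the probability of absorption at Dormant starting from transient state s. Then h(Dormant) = 1 and h(Churned) = 0. By first-step analysis:
h(Active) = 0.35·0 + 0.3·h(Active) + 0.25·h(Casual) + 0.1·1
h(Casual) = 0.3·0 + 0.15·h(Active) + 0.3·h(Casual) + 0.25·1
Solving: h(Active) = 0.2928, h(Casual) = 0.4199.
Starting from Active, the probability is 0.2928.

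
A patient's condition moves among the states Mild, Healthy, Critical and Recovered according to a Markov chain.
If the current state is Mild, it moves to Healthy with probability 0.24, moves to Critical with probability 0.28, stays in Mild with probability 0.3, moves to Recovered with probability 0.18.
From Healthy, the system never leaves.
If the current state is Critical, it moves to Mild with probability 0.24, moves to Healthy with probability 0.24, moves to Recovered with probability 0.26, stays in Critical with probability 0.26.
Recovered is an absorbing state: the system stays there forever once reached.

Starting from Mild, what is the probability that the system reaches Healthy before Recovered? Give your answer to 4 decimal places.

0.5430

Let h(s) be the probability of absorption at Healthy starting from transient state s. Then h(Healthy) = 1 and h(Recovered) = 0. By first-step analysis:
h(Mild) = 0.3·h(Mild) + 0.24·1 + 0.28·h(Critical) + 0.18·0
h(Critical) = 0.24·h(Mild) + 0.24·1 + 0.26·h(Critical) + 0.26·0
Solving: h(Mild) = 0.5430, h(Critical) = 0.5004.
Starting from Mild, the probability is 0.5430.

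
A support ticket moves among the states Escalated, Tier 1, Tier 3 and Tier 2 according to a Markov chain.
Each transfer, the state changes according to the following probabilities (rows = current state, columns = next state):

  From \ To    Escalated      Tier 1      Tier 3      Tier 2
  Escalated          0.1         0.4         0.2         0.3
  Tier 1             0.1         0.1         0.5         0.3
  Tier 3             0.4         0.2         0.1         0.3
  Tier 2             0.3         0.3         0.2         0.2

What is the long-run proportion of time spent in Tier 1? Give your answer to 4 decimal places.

Let the stationary distribution be π with π = πP and π_1 + π_2 + π_3 + π_4 = 1.
π_1 = 0.1·π_1 + 0.1·π_2 + 0.4·π_3 + 0.3·π_4
π_2 = 0.4·π_1 + 0.1·π_2 + 0.2·π_3 + 0.3·π_4
π_3 = 0.2·π_1 + 0.5·π_2 + 0.1·π_3 + 0.2·π_4
Solving with the normalization constraint gives π = (0.2294, 0.2483, 0.2495, 0.2727).
So the stationary probability of Tier 1 is 0.2483.

0.2483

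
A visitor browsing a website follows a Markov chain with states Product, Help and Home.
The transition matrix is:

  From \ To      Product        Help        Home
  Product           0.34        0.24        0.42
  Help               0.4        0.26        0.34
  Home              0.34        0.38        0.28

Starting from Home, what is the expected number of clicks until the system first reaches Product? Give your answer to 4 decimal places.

Let t(s) be the expected number of clicks to first reach Product from state s, with t(Product) = 0. Conditioning on the first click:
t(Help) = 1 + 0.26·t(Help) + 0.34·t(Home)
t(Home) = 1 + 0.38·t(Help) + 0.28·t(Home)
Solving: t(Help) = 2.6264, t(Home) = 2.7750.
Expected clicks from Home to Product: 2.7750.

2.7750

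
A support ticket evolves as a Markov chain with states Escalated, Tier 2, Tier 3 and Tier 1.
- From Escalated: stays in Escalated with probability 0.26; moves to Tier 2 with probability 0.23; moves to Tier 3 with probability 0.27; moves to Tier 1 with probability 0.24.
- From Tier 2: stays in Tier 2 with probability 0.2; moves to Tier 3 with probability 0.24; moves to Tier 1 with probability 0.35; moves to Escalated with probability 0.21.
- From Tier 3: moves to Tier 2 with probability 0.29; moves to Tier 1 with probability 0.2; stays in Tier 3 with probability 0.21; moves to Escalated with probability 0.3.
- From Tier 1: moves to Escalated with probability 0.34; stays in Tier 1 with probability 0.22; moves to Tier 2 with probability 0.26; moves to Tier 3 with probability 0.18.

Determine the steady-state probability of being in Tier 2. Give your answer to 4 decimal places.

0.2438

Let the stationary distribution be π with π = πP and π_1 + π_2 + π_3 + π_4 = 1.
π_1 = 0.26·π_1 + 0.21·π_2 + 0.3·π_3 + 0.34·π_4
π_2 = 0.23·π_1 + 0.2·π_2 + 0.29·π_3 + 0.26·π_4
π_3 = 0.27·π_1 + 0.24·π_2 + 0.21·π_3 + 0.18·π_4
Solving with the normalization constraint gives π = (0.2771, 0.2438, 0.2264, 0.2527).
So the stationary probability of Tier 2 is 0.2438.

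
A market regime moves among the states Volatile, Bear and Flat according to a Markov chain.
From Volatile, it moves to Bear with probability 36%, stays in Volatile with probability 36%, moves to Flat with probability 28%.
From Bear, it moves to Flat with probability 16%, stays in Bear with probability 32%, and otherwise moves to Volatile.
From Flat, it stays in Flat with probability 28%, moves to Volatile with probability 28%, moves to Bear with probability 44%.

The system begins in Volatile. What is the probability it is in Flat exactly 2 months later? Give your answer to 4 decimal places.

Sum over the intermediate state after 1 month:
P = P(Volatile→Volatile)·P(Volatile→Flat) + P(Volatile→Bear)·P(Bear→Flat) + P(Volatile→Flat)·P(Flat→Flat)
  = 0.36×0.28 + 0.36×0.16 + 0.28×0.28
  = 0.1008 + 0.0576 + 0.0784 = 0.2368

0.2368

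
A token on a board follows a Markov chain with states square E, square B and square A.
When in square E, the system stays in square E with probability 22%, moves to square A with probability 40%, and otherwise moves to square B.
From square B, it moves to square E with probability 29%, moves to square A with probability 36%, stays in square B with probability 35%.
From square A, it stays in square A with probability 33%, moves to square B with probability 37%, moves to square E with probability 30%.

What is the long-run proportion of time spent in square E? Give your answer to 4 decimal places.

Let the stationary distribution be π with π = πP and π_1 + π_2 + π_3 = 1.
π_1 = 0.22·π_1 + 0.29·π_2 + 0.3·π_3
π_2 = 0.38·π_1 + 0.35·π_2 + 0.37·π_3
Solving with the normalization constraint gives π = (0.2744, 0.3654, 0.3602).
So the stationary probability of square E is 0.2744.

0.2744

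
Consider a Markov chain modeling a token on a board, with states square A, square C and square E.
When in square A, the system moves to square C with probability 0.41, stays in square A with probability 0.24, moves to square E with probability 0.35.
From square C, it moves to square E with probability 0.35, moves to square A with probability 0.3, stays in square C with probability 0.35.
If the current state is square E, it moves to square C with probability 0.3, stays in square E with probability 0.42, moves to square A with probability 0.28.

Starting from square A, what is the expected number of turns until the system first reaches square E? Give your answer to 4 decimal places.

2.8571

Let t(s) be the expected number of turns to first reach square E from state s, with t(square E) = 0. Conditioning on the first turn:
t(square A) = 1 + 0.24·t(square A) + 0.41·t(square C)
t(square C) = 1 + 0.3·t(square A) + 0.35·t(square C)
Solving: t(square A) = 2.8571, t(square C) = 2.8571.
Expected turns from square A to square E: 2.8571.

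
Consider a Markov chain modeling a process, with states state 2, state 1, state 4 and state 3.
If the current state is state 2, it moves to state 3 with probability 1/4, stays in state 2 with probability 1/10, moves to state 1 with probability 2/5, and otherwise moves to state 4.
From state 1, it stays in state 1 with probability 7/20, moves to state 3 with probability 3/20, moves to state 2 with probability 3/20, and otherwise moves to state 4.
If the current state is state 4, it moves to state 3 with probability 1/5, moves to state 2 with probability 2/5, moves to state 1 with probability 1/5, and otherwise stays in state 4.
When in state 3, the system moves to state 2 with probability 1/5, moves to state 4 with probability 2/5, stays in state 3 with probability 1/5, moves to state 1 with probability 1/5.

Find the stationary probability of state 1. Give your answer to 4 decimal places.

Let the stationary distribution be π with π = πP and π_1 + π_2 + π_3 + π_4 = 1.
π_1 = 0.1·π_1 + 0.15·π_2 + 0.4·π_3 + 0.2·π_4
π_2 = 0.4·π_1 + 0.35·π_2 + 0.2·π_3 + 0.2·π_4
π_3 = 0.25·π_1 + 0.35·π_2 + 0.2·π_3 + 0.4·π_4
Solving with the normalization constraint gives π = (0.2221, 0.2876, 0.2936, 0.1967).
So the stationary probability of state 1 is 0.2876.

0.2876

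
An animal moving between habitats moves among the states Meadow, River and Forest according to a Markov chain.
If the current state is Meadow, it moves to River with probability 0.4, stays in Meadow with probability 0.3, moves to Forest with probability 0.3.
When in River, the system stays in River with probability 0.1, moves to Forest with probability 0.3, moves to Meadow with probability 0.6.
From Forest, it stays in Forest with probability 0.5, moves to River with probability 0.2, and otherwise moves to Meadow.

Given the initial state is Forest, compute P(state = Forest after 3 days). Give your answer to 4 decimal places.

0.3800

Propagate the distribution vector 3 days from Forest.
After 0 days: (0.0000, 0.0000, 1.0000)
After 1 day: (0.3000, 0.2000, 0.5000)
After 2 days: (0.3600, 0.2400, 0.4000)
After 3 days: (0.3720, 0.2480, 0.3800)
P(in Forest after 3 days) = 0.3800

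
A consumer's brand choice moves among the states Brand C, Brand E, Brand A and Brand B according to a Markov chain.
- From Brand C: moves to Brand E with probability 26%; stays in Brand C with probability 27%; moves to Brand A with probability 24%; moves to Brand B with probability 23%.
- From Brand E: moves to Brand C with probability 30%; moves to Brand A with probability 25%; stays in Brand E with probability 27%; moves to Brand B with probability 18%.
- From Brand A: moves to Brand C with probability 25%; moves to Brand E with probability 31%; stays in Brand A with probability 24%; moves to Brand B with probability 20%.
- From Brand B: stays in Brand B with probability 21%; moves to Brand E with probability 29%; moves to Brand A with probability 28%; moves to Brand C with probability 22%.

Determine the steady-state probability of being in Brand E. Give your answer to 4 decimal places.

0.2815

Let the stationary distribution be π with π = πP and π_1 + π_2 + π_3 + π_4 = 1.
π_1 = 0.27·π_1 + 0.3·π_2 + 0.25·π_3 + 0.22·π_4
π_2 = 0.26·π_1 + 0.27·π_2 + 0.31·π_3 + 0.29·π_4
π_3 = 0.24·π_1 + 0.25·π_2 + 0.24·π_3 + 0.28·π_4
Solving with the normalization constraint gives π = (0.2632, 0.2815, 0.2510, 0.2043).
So the stationary probability of Brand E is 0.2815.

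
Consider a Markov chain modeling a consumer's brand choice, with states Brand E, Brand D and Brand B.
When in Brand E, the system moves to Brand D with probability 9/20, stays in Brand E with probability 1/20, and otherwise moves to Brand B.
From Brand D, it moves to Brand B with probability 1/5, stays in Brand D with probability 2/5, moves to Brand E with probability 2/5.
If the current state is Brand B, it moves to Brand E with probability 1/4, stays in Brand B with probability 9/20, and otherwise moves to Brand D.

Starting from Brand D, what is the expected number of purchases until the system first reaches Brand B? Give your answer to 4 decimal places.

3.4615

Let t(s) be the expected number of purchases to first reach Brand B from state s, with t(Brand B) = 0. Conditioning on the first purchase:
t(Brand E) = 1 + 0.05·t(Brand E) + 0.45·t(Brand D)
t(Brand D) = 1 + 0.4·t(Brand E) + 0.4·t(Brand D)
Solving: t(Brand E) = 2.6923, t(Brand D) = 3.4615.
Expected purchases from Brand D to Brand B: 3.4615.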